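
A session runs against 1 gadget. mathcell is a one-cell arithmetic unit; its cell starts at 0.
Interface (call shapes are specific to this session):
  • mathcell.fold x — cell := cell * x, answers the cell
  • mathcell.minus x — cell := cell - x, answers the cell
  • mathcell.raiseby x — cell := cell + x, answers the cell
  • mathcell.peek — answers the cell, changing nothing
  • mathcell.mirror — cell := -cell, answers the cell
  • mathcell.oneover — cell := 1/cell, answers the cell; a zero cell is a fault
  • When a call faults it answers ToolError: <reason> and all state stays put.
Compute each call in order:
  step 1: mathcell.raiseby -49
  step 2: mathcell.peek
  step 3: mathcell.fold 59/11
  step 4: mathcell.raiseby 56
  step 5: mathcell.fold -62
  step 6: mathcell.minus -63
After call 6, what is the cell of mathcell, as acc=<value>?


-> mathcell.raiseby(x='-49')
<- -49
-> mathcell.peek()
<- -49
-> mathcell.fold(x='59/11')
<- -2891/11
-> mathcell.raiseby(x='56')
<- -2275/11
-> mathcell.fold(x='-62')
<- 141050/11
-> mathcell.minus(x='-63')
<- 141743/11

Answer: acc=141743/11


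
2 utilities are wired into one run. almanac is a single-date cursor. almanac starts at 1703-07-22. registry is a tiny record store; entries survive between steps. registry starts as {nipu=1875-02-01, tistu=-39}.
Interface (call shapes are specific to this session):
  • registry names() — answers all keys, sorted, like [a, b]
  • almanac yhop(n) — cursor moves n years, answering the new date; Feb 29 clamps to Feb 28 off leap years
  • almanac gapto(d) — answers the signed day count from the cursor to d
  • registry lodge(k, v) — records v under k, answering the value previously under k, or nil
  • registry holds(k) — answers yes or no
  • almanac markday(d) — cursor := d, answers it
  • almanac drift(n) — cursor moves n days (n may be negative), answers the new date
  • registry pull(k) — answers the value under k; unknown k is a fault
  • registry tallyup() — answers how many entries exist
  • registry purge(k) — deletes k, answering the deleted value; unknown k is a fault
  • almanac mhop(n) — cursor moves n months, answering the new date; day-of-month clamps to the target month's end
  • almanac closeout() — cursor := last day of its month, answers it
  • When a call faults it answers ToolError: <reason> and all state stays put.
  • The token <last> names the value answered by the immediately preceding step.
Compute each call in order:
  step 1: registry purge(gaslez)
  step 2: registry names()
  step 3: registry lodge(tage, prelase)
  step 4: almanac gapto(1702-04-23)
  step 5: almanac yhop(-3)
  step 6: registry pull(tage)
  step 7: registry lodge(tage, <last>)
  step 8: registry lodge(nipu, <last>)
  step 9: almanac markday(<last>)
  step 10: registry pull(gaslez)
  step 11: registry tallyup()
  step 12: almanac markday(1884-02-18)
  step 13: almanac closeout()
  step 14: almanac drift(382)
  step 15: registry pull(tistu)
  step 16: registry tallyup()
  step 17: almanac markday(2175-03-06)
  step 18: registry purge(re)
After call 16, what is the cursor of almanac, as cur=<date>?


// registry purge(k='gaslez') => ToolError: no such key gaslez
// registry names() => [nipu, tistu]
// registry lodge(k='tage', v='prelase') => nil
// almanac gapto(d='1702-04-23') => -455
// almanac yhop(n='-3') => 1700-07-22
// registry pull(k='tage') => prelase
// registry lodge(k='tage', v='<last>') => prelase
// registry lodge(k='nipu', v='<last>') => 1875-02-01
// almanac markday(d='<last>') => 1875-02-01
// registry pull(k='gaslez') => ToolError: no such key gaslez
// registry tallyup() => 3
// almanac markday(d='1884-02-18') => 1884-02-18
// almanac closeout() => 1884-02-29
// almanac drift(n='382') => 1885-03-17
// registry pull(k='tistu') => -39
// registry tallyup() => 3
// almanac markday(d='2175-03-06') => 2175-03-06
// registry purge(k='re') => ToolError: no such key re

Answer: cur=1885-03-17


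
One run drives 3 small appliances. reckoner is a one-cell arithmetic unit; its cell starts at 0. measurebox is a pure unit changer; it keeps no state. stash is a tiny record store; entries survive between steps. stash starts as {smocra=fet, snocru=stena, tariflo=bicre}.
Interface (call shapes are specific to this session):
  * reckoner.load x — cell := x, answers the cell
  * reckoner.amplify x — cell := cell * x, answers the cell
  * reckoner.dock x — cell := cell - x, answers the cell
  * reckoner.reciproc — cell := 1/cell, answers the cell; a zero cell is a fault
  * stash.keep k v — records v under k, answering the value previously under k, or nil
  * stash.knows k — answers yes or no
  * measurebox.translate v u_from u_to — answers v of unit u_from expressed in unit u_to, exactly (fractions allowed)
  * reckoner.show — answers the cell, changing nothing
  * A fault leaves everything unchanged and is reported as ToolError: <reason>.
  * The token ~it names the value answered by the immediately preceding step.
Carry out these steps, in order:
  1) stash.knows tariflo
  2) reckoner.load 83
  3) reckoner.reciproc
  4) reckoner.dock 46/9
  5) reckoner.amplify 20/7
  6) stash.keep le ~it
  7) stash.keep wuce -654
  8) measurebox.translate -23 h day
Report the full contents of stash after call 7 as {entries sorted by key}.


Answer: {le=-76180/5229, smocra=fet, snocru=stena, tariflo=bicre, wuce=-654}

Derivation:
→ knows(k: tariflo)
← yes
→ load(x: 83)
← 83
→ reciproc()
← 1/83
→ dock(x: 46/9)
← -3809/747
→ amplify(x: 20/7)
← -76180/5229
→ keep(k: le, v: ~it)
← nil
→ keep(k: wuce, v: -654)
← nil
→ translate(v: -23, u_from: h, u_to: day)
← -23/24


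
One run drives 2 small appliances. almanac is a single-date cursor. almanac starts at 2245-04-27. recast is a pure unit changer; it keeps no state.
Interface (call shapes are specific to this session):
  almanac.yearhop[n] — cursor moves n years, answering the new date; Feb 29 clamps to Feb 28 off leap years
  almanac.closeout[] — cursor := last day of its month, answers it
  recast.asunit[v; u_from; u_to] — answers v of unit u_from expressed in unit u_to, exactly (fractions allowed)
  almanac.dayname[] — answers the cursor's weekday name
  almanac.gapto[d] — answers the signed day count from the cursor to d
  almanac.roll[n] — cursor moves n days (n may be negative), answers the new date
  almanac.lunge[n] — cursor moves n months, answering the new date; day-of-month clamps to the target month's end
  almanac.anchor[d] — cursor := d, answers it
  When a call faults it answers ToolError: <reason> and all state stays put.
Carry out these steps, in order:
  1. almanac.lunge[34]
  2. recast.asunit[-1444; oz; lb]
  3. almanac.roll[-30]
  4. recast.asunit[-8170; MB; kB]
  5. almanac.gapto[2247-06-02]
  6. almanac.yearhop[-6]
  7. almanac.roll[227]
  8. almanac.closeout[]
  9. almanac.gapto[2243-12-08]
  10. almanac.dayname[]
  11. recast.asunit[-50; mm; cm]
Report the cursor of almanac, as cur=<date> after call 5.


Using almanac.lunge passing n='34', giving 2248-02-27.
Calling recast.asunit passing v='-1444', u_from='oz', u_to='lb', and observe -361/4.
I call almanac.roll passing n='-30', giving 2248-01-28.
Invoking recast.asunit passing v='-8170', u_from='MB', u_to='kB', — result: -8170000.
Calling almanac.gapto passing d='2247-06-02', which returns -240.
I use almanac.yearhop passing n='-6', and get 2242-01-28.
I call almanac.roll passing n='227', — result: 2242-09-12.
Now I run almanac.closeout, — result: 2242-09-30.
Calling almanac.gapto passing d='2243-12-08', which returns 434.
Next I call almanac.dayname, which returns Friday.
Now I run recast.asunit passing v='-50', u_from='mm', u_to='cm', and get -5.

Answer: cur=2248-01-28


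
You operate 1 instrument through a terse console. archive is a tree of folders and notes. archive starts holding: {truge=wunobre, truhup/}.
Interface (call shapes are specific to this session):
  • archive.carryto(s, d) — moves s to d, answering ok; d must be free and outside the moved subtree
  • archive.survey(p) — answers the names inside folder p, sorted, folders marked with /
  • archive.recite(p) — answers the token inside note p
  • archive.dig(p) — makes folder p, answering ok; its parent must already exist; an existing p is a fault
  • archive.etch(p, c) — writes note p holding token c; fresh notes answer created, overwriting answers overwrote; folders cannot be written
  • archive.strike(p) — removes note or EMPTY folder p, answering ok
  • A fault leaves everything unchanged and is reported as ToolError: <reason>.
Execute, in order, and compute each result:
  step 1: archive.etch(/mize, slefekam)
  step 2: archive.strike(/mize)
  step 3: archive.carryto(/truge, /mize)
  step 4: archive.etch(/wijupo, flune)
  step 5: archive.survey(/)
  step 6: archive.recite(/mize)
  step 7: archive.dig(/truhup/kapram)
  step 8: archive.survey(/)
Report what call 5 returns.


Answer: [mize, truhup/, wijupo]

Derivation:
% archive.etch p=/mize c=slefekam
[out] created
% archive.strike p=/mize
[out] ok
% archive.carryto s=/truge d=/mize
[out] ok
% archive.etch p=/wijupo c=flune
[out] created
% archive.survey p=/
[out] [mize, truhup/, wijupo]
% archive.recite p=/mize
[out] wunobre
% archive.dig p=/truhup/kapram
[out] ok
% archive.survey p=/
[out] [mize, truhup/, wijupo]


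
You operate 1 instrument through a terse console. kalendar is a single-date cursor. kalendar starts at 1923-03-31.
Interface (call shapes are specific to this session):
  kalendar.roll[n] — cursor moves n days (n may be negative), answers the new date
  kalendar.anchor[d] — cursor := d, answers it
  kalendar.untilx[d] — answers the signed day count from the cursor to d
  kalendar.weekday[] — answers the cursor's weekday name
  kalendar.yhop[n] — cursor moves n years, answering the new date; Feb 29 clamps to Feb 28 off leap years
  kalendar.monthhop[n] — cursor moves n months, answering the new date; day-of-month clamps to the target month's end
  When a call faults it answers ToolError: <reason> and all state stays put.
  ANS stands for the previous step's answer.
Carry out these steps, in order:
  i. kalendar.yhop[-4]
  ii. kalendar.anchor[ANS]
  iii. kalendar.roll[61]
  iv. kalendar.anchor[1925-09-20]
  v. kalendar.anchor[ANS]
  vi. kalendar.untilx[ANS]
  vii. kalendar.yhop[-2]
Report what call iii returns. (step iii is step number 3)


Answer: 1919-05-31

Derivation:
-> kalendar.yhop(n: -4)
<- 1919-03-31
-> kalendar.anchor(d: ANS)
<- 1919-03-31
-> kalendar.roll(n: 61)
<- 1919-05-31
-> kalendar.anchor(d: 1925-09-20)
<- 1925-09-20
-> kalendar.anchor(d: ANS)
<- 1925-09-20
-> kalendar.untilx(d: ANS)
<- 0
-> kalendar.yhop(n: -2)
<- 1923-09-20


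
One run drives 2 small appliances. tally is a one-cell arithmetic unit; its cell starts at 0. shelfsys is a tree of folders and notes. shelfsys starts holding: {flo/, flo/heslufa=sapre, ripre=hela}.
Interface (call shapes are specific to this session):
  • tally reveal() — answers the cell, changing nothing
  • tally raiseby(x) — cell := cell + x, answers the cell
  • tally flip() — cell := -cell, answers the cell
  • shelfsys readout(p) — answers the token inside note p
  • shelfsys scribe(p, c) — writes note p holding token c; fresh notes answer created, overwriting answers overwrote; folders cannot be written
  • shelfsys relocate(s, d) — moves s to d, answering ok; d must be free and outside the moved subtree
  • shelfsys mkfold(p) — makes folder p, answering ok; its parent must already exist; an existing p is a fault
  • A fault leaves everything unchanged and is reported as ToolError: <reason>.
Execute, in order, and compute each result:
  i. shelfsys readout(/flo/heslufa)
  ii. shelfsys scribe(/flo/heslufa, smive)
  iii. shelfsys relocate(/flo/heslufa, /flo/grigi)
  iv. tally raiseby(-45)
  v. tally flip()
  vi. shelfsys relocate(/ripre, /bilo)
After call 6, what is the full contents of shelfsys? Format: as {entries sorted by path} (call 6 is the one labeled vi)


==> shelfsys readout(p: /flo/heslufa)
<== sapre
==> shelfsys scribe(p: /flo/heslufa, c: smive)
<== overwrote
==> shelfsys relocate(s: /flo/heslufa, d: /flo/grigi)
<== ok
==> tally raiseby(x: -45)
<== -45
==> tally flip()
<== 45
==> shelfsys relocate(s: /ripre, d: /bilo)
<== ok

Answer: {bilo=hela, flo/, flo/grigi=smive}


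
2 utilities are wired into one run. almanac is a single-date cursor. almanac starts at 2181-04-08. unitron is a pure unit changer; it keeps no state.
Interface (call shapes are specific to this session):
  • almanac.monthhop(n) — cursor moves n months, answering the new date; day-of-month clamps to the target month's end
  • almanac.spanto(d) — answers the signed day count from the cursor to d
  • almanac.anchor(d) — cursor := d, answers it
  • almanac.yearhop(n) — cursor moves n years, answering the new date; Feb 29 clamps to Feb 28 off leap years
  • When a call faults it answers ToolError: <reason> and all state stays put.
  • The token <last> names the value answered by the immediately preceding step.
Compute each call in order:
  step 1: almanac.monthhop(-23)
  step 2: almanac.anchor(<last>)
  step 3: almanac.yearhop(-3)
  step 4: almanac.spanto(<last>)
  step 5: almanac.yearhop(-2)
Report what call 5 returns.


Answer: 2174-05-08

Derivation:
Act: almanac.monthhop[n=-23]
Obs: 2179-05-08
Act: almanac.anchor[d=<last>]
Obs: 2179-05-08
Act: almanac.yearhop[n=-3]
Obs: 2176-05-08
Act: almanac.spanto[d=<last>]
Obs: 0
Act: almanac.yearhop[n=-2]
Obs: 2174-05-08


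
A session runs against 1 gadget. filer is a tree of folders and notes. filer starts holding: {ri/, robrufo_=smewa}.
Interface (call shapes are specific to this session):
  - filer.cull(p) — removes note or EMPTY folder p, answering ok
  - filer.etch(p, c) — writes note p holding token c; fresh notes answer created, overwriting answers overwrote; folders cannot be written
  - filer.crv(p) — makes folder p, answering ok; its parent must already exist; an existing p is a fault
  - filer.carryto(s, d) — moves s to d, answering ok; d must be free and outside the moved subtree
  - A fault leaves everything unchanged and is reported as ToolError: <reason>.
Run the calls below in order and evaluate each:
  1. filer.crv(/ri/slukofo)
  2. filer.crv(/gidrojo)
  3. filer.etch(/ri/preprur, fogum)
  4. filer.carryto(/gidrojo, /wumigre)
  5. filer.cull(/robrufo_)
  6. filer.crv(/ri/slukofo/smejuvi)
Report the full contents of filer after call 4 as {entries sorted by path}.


→ filer.crv(p=/ri/slukofo)
← ok
→ filer.crv(p=/gidrojo)
← ok
→ filer.etch(p=/ri/preprur, c=fogum)
← created
→ filer.carryto(s=/gidrojo, d=/wumigre)
← ok
→ filer.cull(p=/robrufo_)
← ok
→ filer.crv(p=/ri/slukofo/smejuvi)
← ok

Answer: {ri/, ri/preprur=fogum, ri/slukofo/, robrufo_=smewa, wumigre/}


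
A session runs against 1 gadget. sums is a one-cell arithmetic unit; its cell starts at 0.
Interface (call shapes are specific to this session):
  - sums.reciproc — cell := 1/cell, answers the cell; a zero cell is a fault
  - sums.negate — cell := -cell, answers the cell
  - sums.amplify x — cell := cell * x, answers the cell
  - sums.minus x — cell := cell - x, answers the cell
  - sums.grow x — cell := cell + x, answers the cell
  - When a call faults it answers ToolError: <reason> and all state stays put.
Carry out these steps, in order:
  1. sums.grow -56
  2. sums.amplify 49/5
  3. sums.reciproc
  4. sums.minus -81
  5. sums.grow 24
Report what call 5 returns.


;; 1. sums.grow(x=-56) : -56
;; 2. sums.amplify(x=49/5) : -2744/5
;; 3. sums.reciproc() : -5/2744
;; 4. sums.minus(x=-81) : 222259/2744
;; 5. sums.grow(x=24) : 288115/2744

Answer: 288115/2744


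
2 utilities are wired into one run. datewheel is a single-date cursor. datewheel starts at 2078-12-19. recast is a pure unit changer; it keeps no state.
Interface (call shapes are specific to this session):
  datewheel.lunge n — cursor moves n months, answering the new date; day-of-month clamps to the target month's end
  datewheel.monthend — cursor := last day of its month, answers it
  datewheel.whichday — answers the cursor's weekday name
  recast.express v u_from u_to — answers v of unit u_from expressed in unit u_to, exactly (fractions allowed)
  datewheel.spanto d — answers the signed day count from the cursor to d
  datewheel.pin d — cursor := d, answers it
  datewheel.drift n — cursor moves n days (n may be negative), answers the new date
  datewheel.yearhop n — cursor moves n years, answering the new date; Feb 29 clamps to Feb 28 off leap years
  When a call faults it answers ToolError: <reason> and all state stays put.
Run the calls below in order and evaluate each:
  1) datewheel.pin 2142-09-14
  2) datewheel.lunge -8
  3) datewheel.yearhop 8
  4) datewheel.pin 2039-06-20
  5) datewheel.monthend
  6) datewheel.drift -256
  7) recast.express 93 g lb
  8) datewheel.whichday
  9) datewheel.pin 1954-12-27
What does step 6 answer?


CALL datewheel.pin[d→2142-09-14]
RET  2142-09-14
CALL datewheel.lunge[n→-8]
RET  2142-01-14
CALL datewheel.yearhop[n→8]
RET  2150-01-14
CALL datewheel.pin[d→2039-06-20]
RET  2039-06-20
CALL datewheel.monthend[]
RET  2039-06-30
CALL datewheel.drift[n→-256]
RET  2038-10-17
CALL recast.express[v→93; u_from→g; u_to→lb]
RET  9300000/45359237
CALL datewheel.whichday[]
RET  Sunday
CALL datewheel.pin[d→1954-12-27]
RET  1954-12-27

Answer: 2038-10-17


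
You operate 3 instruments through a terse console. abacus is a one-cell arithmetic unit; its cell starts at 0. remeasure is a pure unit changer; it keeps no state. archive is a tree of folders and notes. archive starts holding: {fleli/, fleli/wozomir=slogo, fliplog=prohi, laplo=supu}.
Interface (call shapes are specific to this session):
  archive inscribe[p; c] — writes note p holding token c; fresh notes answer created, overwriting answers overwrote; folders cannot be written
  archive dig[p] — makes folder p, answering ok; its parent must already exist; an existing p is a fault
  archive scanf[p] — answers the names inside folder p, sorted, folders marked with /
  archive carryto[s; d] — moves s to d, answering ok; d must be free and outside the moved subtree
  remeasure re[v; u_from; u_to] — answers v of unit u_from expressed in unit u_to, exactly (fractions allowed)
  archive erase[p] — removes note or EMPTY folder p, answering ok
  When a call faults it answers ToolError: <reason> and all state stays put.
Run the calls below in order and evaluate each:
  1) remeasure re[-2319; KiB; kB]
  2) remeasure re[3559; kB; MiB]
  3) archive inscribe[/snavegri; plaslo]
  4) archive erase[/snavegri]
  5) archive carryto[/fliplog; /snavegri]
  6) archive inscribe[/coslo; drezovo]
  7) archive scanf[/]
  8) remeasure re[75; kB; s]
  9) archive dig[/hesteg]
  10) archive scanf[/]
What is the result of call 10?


Answer: [coslo, fleli/, hesteg/, laplo, snavegri]

Derivation:
==> remeasure re(-2319, KiB, kB)
<== -296832/125
==> remeasure re(3559, kB, MiB)
<== 444875/131072
==> archive inscribe(/snavegri, plaslo)
<== created
==> archive erase(/snavegri)
<== ok
==> archive carryto(/fliplog, /snavegri)
<== ok
==> archive inscribe(/coslo, drezovo)
<== created
==> archive scanf(/)
<== [coslo, fleli/, laplo, snavegri]
==> remeasure re(75, kB, s)
<== ToolError: incompatible units
==> archive dig(/hesteg)
<== ok
==> archive scanf(/)
<== [coslo, fleli/, hesteg/, laplo, snavegri]


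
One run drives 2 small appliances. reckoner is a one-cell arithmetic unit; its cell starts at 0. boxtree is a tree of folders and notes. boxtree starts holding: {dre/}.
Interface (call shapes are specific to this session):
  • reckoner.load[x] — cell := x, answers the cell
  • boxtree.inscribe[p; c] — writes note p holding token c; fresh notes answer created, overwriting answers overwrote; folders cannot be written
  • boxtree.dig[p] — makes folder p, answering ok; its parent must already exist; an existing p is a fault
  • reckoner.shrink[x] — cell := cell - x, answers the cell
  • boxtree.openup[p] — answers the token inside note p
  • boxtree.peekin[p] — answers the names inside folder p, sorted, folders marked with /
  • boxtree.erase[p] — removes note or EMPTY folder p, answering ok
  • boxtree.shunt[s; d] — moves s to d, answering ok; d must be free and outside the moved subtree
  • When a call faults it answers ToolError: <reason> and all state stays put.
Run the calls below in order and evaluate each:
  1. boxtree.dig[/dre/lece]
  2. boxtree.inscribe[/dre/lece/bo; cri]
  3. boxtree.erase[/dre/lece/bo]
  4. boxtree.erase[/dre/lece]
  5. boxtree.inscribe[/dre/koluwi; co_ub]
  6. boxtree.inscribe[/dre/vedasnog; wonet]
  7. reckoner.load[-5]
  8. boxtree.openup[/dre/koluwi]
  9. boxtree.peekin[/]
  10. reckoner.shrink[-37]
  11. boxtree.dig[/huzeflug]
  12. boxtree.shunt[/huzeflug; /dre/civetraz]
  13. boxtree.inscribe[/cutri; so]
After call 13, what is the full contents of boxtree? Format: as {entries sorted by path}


I run dig with p: /dre/lece, which returns ok.
I invoke inscribe with p: /dre/lece/bo, c: cri, and get created.
I try erase with p: /dre/lece/bo, and observe ok.
I run erase with p: /dre/lece, → ok.
Next I call inscribe with p: /dre/koluwi, c: co_ub: created.
I invoke inscribe with p: /dre/vedasnog, c: wonet, and see created.
Now I run load with x: -5, and see -5.
I use openup with p: /dre/koluwi, and observe co_ub.
I use peekin with p: /, and observe [dre/].
I use shrink with x: -37, and get 32.
Invoking dig with p: /huzeflug, yielding ok.
I invoke shunt with s: /huzeflug, d: /dre/civetraz, giving ok.
Invoking inscribe with p: /cutri, c: so, giving created.

Answer: {cutri=so, dre/, dre/civetraz/, dre/koluwi=co_ub, dre/vedasnog=wonet}


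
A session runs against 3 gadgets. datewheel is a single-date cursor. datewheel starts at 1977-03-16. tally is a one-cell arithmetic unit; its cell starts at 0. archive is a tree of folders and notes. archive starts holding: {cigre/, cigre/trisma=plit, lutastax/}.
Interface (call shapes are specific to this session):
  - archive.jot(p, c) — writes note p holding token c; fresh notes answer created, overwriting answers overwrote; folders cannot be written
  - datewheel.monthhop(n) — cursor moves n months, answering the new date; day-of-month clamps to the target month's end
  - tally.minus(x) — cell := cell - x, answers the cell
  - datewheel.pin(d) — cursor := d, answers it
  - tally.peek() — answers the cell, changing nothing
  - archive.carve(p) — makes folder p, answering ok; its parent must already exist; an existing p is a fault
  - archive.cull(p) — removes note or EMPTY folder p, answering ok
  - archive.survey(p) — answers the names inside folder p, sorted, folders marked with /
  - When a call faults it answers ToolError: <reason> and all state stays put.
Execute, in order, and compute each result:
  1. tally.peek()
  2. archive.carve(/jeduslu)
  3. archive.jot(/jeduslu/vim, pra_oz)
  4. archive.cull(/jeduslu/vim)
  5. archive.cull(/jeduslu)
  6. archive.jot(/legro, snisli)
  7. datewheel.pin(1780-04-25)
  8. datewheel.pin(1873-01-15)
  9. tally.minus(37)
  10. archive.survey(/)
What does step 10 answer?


Answer: [cigre/, legro, lutastax/]

Derivation:
>>> peek
:: 0
>>> carve p→/jeduslu
:: ok
>>> jot p→/jeduslu/vim c→pra_oz
:: created
>>> cull p→/jeduslu/vim
:: ok
>>> cull p→/jeduslu
:: ok
>>> jot p→/legro c→snisli
:: created
>>> pin d→1780-04-25
:: 1780-04-25
>>> pin d→1873-01-15
:: 1873-01-15
>>> minus x→37
:: -37
>>> survey p→/
:: [cigre/, legro, lutastax/]


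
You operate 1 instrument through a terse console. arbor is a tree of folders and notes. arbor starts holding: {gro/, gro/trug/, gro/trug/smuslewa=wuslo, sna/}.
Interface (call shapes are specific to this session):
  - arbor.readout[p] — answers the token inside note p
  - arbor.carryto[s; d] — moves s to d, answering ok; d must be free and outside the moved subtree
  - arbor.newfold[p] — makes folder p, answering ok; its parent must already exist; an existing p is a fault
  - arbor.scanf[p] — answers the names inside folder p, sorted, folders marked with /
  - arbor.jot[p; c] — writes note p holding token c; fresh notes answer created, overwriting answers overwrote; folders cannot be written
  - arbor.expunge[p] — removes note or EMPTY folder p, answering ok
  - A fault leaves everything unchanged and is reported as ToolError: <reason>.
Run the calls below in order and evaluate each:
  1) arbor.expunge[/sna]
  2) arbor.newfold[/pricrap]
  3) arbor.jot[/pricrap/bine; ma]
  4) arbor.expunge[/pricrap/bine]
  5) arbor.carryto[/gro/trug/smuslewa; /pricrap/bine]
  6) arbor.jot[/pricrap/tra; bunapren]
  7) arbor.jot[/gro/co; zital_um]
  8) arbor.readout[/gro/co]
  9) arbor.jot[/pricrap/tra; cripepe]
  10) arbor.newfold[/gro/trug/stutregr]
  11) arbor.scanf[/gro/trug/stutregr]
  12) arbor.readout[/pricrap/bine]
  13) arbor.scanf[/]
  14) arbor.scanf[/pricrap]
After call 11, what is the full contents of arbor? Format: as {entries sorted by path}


$ arbor.expunge p='/sna'
:: ok
$ arbor.newfold p='/pricrap'
:: ok
$ arbor.jot p='/pricrap/bine' c='ma'
:: created
$ arbor.expunge p='/pricrap/bine'
:: ok
$ arbor.carryto s='/gro/trug/smuslewa' d='/pricrap/bine'
:: ok
$ arbor.jot p='/pricrap/tra' c='bunapren'
:: created
$ arbor.jot p='/gro/co' c='zital_um'
:: created
$ arbor.readout p='/gro/co'
:: zital_um
$ arbor.jot p='/pricrap/tra' c='cripepe'
:: overwrote
$ arbor.newfold p='/gro/trug/stutregr'
:: ok
$ arbor.scanf p='/gro/trug/stutregr'
:: []
$ arbor.readout p='/pricrap/bine'
:: wuslo
$ arbor.scanf p='/'
:: [gro/, pricrap/]
$ arbor.scanf p='/pricrap'
:: [bine, tra]

Answer: {gro/, gro/co=zital_um, gro/trug/, gro/trug/stutregr/, pricrap/, pricrap/bine=wuslo, pricrap/tra=cripepe}


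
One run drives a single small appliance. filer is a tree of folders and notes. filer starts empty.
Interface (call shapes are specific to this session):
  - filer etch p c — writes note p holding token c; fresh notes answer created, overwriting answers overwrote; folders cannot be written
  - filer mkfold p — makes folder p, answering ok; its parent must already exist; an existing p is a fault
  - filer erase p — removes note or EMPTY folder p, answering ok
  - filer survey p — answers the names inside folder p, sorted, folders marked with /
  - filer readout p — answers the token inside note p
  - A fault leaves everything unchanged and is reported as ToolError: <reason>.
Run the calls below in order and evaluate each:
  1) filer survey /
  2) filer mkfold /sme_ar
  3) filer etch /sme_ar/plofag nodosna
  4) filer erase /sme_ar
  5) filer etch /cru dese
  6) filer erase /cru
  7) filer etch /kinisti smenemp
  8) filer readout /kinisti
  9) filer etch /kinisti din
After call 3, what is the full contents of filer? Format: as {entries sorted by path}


CALL filer survey[p→/]
RET  []
CALL filer mkfold[p→/sme_ar]
RET  ok
CALL filer etch[p→/sme_ar/plofag; c→nodosna]
RET  created
CALL filer erase[p→/sme_ar]
RET  ToolError: not empty
CALL filer etch[p→/cru; c→dese]
RET  created
CALL filer erase[p→/cru]
RET  ok
CALL filer etch[p→/kinisti; c→smenemp]
RET  created
CALL filer readout[p→/kinisti]
RET  smenemp
CALL filer etch[p→/kinisti; c→din]
RET  overwrote

Answer: {sme_ar/, sme_ar/plofag=nodosna}


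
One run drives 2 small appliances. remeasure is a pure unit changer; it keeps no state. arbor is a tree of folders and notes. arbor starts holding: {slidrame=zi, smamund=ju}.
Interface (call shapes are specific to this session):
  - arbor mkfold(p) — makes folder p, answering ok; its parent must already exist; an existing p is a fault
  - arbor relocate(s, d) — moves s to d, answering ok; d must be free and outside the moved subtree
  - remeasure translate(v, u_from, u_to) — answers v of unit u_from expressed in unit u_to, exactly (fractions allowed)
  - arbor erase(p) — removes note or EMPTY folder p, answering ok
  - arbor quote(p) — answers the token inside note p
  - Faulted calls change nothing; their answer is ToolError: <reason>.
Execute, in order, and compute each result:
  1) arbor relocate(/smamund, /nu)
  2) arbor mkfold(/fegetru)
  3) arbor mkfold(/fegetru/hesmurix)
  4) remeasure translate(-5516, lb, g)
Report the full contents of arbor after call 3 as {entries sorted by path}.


Answer: {fegetru/, fegetru/hesmurix/, nu=ju, slidrame=zi}

Derivation:
! 1. arbor relocate(s=/smamund, d=/nu) : ok
! 2. arbor mkfold(p=/fegetru) : ok
! 3. arbor mkfold(p=/fegetru/hesmurix) : ok
! 4. remeasure translate(v=-5516, u_from=lb, u_to=g) : -62550387823/25000


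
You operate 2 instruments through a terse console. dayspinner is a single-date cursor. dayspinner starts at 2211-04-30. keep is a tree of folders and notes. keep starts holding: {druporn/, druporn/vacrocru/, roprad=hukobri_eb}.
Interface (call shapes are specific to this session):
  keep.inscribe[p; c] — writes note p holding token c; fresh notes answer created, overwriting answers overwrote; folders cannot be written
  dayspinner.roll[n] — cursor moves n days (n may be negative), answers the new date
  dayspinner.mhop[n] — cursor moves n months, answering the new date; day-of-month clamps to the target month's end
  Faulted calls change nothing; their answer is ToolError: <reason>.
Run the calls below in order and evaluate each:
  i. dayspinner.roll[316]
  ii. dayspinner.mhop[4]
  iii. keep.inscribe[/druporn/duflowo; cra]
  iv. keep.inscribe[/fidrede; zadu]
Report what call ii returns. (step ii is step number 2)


Answer: 2212-07-11

Derivation:
Now I run dayspinner.roll on n='316', and get 2212-03-11.
I run dayspinner.mhop on n='4', → 2212-07-11.
Now I run keep.inscribe on p='/druporn/duflowo', c='cra', giving created.
Then keep.inscribe on p='/fidrede', c='zadu', which returns created.


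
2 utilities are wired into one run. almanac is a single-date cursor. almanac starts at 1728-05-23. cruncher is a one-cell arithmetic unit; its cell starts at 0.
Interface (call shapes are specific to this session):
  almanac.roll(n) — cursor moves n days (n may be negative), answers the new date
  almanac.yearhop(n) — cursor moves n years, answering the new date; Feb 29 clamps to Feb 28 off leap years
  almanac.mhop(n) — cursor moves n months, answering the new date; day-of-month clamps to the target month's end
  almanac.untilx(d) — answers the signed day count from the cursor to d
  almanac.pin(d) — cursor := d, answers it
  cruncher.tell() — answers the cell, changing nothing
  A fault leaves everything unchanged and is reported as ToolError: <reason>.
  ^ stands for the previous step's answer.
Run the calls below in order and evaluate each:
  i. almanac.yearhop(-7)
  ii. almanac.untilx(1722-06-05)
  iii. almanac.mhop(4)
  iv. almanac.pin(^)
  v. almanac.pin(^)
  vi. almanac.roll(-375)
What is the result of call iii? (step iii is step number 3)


Act: yearhop[-7]
Obs: 1721-05-23
Act: untilx[1722-06-05]
Obs: 378
Act: mhop[4]
Obs: 1721-09-23
Act: pin[^]
Obs: 1721-09-23
Act: pin[^]
Obs: 1721-09-23
Act: roll[-375]
Obs: 1720-09-13

Answer: 1721-09-23


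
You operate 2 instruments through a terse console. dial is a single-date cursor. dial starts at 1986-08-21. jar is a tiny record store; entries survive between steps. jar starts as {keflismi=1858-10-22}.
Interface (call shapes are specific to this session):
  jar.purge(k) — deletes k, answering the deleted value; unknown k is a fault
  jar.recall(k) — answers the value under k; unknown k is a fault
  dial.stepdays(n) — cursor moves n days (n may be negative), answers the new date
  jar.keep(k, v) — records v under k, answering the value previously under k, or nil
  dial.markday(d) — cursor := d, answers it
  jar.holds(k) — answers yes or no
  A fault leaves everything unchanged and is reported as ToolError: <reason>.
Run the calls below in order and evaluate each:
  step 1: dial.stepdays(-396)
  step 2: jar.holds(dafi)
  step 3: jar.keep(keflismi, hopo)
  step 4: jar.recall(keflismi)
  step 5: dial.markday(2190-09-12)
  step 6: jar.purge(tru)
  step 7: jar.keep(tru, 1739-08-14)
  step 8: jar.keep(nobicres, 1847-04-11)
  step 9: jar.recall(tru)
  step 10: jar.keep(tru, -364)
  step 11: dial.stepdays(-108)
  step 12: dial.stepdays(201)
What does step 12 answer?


==> stepdays(n='-396')
<== 1985-07-21
==> holds(k='dafi')
<== no
==> keep(k='keflismi', v='hopo')
<== 1858-10-22
==> recall(k='keflismi')
<== hopo
==> markday(d='2190-09-12')
<== 2190-09-12
==> purge(k='tru')
<== ToolError: no such key tru
==> keep(k='tru', v='1739-08-14')
<== nil
==> keep(k='nobicres', v='1847-04-11')
<== nil
==> recall(k='tru')
<== 1739-08-14
==> keep(k='tru', v='-364')
<== 1739-08-14
==> stepdays(n='-108')
<== 2190-05-27
==> stepdays(n='201')
<== 2190-12-14

Answer: 2190-12-14


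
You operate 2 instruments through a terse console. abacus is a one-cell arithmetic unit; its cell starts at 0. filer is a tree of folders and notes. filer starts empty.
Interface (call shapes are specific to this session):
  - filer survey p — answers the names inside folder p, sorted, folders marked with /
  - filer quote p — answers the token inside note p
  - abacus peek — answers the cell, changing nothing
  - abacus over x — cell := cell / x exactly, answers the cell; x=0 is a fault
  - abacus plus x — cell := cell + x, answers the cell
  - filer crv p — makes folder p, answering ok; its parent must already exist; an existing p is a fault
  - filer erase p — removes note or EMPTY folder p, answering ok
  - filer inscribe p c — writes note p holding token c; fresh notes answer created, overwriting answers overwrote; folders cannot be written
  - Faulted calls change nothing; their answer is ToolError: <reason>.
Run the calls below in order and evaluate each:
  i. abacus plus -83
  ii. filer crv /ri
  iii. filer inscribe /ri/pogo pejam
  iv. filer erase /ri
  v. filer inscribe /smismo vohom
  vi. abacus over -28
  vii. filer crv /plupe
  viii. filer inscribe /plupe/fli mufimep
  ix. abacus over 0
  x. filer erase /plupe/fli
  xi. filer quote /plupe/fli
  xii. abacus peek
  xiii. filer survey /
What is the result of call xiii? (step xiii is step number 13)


Answer: [plupe/, ri/, smismo]

Derivation:
>>> abacus plus x→-83
:: -83
>>> filer crv p→/ri
:: ok
>>> filer inscribe p→/ri/pogo c→pejam
:: created
>>> filer erase p→/ri
:: ToolError: not empty
>>> filer inscribe p→/smismo c→vohom
:: created
>>> abacus over x→-28
:: 83/28
>>> filer crv p→/plupe
:: ok
>>> filer inscribe p→/plupe/fli c→mufimep
:: created
>>> abacus over x→0
:: ToolError: division by zero
>>> filer erase p→/plupe/fli
:: ok
>>> filer quote p→/plupe/fli
:: ToolError: not found
>>> abacus peek
:: 83/28
>>> filer survey p→/
:: [plupe/, ri/, smismo]


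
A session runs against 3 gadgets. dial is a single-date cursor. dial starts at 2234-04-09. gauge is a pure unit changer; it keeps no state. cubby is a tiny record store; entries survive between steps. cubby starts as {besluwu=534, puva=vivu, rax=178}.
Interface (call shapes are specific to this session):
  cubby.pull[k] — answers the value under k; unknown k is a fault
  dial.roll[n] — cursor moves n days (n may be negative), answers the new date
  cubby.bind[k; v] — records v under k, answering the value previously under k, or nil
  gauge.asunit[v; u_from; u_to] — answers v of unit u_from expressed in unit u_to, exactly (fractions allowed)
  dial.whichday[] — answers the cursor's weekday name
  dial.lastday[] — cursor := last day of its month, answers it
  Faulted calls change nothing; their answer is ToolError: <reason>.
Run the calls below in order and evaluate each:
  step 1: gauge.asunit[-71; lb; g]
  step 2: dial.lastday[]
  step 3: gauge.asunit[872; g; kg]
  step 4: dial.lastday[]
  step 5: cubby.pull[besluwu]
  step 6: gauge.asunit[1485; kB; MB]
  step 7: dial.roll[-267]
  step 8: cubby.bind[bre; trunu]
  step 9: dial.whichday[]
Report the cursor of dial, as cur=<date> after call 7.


Answer: cur=2233-08-06

Derivation:
>> gauge.asunit(v='-71', u_from='lb', u_to='g')
<< -3220505827/100000
>> dial.lastday()
<< 2234-04-30
>> gauge.asunit(v='872', u_from='g', u_to='kg')
<< 109/125
>> dial.lastday()
<< 2234-04-30
>> cubby.pull(k='besluwu')
<< 534
>> gauge.asunit(v='1485', u_from='kB', u_to='MB')
<< 297/200
>> dial.roll(n='-267')
<< 2233-08-06
>> cubby.bind(k='bre', v='trunu')
<< nil
>> dial.whichday()
<< Tuesday


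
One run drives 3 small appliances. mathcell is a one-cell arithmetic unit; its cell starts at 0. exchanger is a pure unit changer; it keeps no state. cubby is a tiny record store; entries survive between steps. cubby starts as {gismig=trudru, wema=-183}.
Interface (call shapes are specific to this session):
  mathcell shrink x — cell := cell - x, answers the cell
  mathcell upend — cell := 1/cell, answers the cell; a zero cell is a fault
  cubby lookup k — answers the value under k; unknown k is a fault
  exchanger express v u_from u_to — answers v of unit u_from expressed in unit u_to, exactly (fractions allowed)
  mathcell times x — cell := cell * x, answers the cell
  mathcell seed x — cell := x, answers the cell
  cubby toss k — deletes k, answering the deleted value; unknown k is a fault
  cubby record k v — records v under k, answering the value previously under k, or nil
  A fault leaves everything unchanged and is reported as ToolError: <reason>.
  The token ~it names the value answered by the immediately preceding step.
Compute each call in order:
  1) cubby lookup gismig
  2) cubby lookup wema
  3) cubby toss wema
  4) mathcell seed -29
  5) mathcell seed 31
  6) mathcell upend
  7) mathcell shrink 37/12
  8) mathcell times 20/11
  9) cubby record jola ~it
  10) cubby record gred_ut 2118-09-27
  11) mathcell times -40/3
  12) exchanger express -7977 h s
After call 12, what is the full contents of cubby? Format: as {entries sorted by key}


Answer: {gismig=trudru, gred_ut=2118-09-27, jola=-5675/1023}

Derivation:
==> cubby lookup(gismig)
<== trudru
==> cubby lookup(wema)
<== -183
==> cubby toss(wema)
<== -183
==> mathcell seed(-29)
<== -29
==> mathcell seed(31)
<== 31
==> mathcell upend()
<== 1/31
==> mathcell shrink(37/12)
<== -1135/372
==> mathcell times(20/11)
<== -5675/1023
==> cubby record(jola, ~it)
<== nil
==> cubby record(gred_ut, 2118-09-27)
<== nil
==> mathcell times(-40/3)
<== 227000/3069
==> exchanger express(-7977, h, s)
<== -28717200


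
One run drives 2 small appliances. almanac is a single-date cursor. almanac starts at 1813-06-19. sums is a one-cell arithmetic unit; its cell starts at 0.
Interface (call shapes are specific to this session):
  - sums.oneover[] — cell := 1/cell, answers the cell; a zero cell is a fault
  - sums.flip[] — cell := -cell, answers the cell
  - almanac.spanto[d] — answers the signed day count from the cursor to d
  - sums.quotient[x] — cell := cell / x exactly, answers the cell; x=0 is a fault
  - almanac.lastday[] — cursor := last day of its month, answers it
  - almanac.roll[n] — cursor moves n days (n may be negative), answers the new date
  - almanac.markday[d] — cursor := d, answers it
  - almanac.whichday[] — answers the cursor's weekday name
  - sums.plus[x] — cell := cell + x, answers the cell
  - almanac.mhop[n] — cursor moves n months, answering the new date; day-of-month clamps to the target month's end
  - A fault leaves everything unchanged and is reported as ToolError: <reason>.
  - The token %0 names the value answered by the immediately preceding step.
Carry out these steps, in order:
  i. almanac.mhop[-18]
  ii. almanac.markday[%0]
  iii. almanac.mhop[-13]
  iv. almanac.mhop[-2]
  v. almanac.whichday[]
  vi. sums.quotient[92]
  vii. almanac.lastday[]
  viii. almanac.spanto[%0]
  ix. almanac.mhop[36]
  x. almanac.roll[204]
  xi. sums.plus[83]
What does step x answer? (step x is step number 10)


Do: mhop[n: -18]
See: 1811-12-19
Do: markday[d: %0]
See: 1811-12-19
Do: mhop[n: -13]
See: 1810-11-19
Do: mhop[n: -2]
See: 1810-09-19
Do: whichday[]
See: Wednesday
Do: quotient[x: 92]
See: 0
Do: lastday[]
See: 1810-09-30
Do: spanto[d: %0]
See: 0
Do: mhop[n: 36]
See: 1813-09-30
Do: roll[n: 204]
See: 1814-04-22
Do: plus[x: 83]
See: 83

Answer: 1814-04-22


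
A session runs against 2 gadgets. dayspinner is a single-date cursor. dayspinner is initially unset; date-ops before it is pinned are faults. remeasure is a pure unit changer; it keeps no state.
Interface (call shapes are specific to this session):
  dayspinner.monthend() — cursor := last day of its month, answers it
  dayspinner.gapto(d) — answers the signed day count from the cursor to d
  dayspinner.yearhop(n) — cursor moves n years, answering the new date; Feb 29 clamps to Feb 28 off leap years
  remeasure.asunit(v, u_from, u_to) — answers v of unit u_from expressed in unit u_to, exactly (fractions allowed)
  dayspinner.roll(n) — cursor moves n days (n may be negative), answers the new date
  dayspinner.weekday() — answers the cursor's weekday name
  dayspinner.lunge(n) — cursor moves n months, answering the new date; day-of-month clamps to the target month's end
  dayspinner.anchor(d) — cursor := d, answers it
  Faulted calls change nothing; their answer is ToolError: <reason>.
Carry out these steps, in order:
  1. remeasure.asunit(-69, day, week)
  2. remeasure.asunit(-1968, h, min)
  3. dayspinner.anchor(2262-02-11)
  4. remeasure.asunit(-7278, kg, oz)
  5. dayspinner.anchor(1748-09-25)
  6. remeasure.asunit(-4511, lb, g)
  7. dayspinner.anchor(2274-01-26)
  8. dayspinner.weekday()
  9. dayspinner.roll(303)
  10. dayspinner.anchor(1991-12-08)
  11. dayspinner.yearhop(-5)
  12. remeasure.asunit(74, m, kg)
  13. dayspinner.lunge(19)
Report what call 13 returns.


Answer: 1988-07-08

Derivation:
>>> asunit v=-69 u_from=day u_to=week
:: -69/7
>>> asunit v=-1968 u_from=h u_to=min
:: -118080
>>> anchor d=2262-02-11
:: 2262-02-11
>>> asunit v=-7278 u_from=kg u_to=oz
:: -11644800000000/45359237
>>> anchor d=1748-09-25
:: 1748-09-25
>>> asunit v=-4511 u_from=lb u_to=g
:: -204615518107/100000
>>> anchor d=2274-01-26
:: 2274-01-26
>>> weekday
:: Monday
>>> roll n=303
:: 2274-11-25
>>> anchor d=1991-12-08
:: 1991-12-08
>>> yearhop n=-5
:: 1986-12-08
>>> asunit v=74 u_from=m u_to=kg
:: ToolError: incompatible units
>>> lunge n=19
:: 1988-07-08
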